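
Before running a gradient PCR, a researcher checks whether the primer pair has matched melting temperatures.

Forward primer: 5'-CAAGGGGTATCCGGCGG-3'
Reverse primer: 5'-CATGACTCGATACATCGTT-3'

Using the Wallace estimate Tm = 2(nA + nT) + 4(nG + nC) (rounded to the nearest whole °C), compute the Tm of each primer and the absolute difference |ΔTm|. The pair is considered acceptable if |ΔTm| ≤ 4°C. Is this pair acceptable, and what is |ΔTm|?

|ΔTm| = 4°C; the pair is acceptable.

Forward: A=3 T=2 G=8 C=4 → Tm = 2·5 + 4·12 = 58°C.
Reverse: A=5 T=6 G=3 C=5 → Tm = 2·11 + 4·8 = 54°C.
|ΔTm| = |58 − 54| = 4°C, ≤ 4°C.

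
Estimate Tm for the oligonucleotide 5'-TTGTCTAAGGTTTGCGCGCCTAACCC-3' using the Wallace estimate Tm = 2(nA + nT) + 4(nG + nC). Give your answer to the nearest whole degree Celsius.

80°C

Base counts: A=4, T=8, G=6, C=8 (length 26).
Tm = 2·(4+8) + 4·(6+8) = 2·12 + 4·14 = 24 + 56 = 80°C.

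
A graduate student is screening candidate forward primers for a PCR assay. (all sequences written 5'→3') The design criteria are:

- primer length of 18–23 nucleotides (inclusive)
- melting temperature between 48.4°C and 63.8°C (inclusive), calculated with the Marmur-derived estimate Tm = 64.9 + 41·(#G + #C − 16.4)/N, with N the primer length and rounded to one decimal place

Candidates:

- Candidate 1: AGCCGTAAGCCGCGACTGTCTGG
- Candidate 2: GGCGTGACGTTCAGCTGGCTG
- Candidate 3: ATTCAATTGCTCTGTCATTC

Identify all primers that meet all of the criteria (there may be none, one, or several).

Candidate 1 (23 nt, A=4 T=4 G=8 C=7): length 23 ✓; Tm = 64.9 + 41·(15 − 16.4)/23 = 62.4°C ✓ — passes.
Candidate 2 (21 nt, A=2 T=5 G=9 C=5): length 21 ✓; Tm = 64.9 + 41·(14 − 16.4)/21 = 60.2°C ✓ — passes.
Candidate 3 (20 nt, A=4 T=9 G=2 C=5): length 20 ✓; Tm = 64.9 + 41·(7 − 16.4)/20 = 45.6°C, outside 48.4–63.8°C ✗ — fails.

Candidate 1 and Candidate 2.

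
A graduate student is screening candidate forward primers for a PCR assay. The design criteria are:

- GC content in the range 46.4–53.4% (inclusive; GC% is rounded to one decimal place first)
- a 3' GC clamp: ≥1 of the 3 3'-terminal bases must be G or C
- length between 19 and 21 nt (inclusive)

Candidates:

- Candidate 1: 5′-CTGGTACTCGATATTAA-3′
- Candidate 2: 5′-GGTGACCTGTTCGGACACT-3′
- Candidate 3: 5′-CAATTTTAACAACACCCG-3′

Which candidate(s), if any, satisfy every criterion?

Candidate 1 (17 nt, A=5 T=6 G=3 C=3): GC 6/17 = 35.3%, outside 46.4–53.4% ✗; 3' end TAA has 0 G/C, need ≥1 ✗; length 17, outside 19–21 ✗ — fails.
Candidate 2 (19 nt, A=3 T=5 G=6 C=5): GC 11/19 = 57.9%, outside 46.4–53.4% ✗; 3' end ACT has 1 G/C ✓; length 19 ✓ — fails.
Candidate 3 (18 nt, A=7 T=4 G=1 C=6): GC 7/18 = 38.9%, outside 46.4–53.4% ✗; 3' end CCG has 3 G/C ✓; length 18, outside 19–21 ✗ — fails.

None of the candidates satisfy all criteria.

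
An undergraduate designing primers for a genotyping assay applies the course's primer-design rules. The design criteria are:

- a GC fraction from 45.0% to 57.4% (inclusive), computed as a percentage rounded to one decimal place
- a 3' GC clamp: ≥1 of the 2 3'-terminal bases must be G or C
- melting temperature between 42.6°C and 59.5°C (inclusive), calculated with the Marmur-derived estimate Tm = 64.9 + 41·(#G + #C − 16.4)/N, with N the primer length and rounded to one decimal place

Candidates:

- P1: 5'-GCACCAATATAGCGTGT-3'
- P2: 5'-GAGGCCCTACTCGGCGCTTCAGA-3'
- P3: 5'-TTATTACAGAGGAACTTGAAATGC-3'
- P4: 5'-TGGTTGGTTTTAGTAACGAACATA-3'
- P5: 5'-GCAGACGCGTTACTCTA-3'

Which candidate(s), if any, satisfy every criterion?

P1 only.

P1 (17 nt, A=5 T=4 G=4 C=4): GC 8/17 = 47.1% ✓; 3' end GT has 1 G/C ✓; Tm = 64.9 + 41·(8 − 16.4)/17 = 44.6°C ✓ — passes.
P2 (23 nt, A=4 T=4 G=7 C=8): GC 15/23 = 65.2%, outside 45.0–57.4% ✗; 3' end GA has 1 G/C ✓; Tm = 64.9 + 41·(15 − 16.4)/23 = 62.4°C, outside 42.6–59.5°C ✗ — fails.
P3 (24 nt, A=9 T=7 G=5 C=3): GC 8/24 = 33.3%, outside 45.0–57.4% ✗; 3' end GC has 2 G/C ✓; Tm = 64.9 + 41·(8 − 16.4)/24 = 50.6°C ✓ — fails.
P4 (24 nt, A=7 T=9 G=6 C=2): GC 8/24 = 33.3%, outside 45.0–57.4% ✗; 3' end TA has 0 G/C, need ≥1 ✗; Tm = 64.9 + 41·(8 − 16.4)/24 = 50.6°C ✓ — fails.
P5 (17 nt, A=4 T=4 G=4 C=5): GC 9/17 = 52.9% ✓; 3' end TA has 0 G/C, need ≥1 ✗; Tm = 64.9 + 41·(9 − 16.4)/17 = 47.1°C ✓ — fails.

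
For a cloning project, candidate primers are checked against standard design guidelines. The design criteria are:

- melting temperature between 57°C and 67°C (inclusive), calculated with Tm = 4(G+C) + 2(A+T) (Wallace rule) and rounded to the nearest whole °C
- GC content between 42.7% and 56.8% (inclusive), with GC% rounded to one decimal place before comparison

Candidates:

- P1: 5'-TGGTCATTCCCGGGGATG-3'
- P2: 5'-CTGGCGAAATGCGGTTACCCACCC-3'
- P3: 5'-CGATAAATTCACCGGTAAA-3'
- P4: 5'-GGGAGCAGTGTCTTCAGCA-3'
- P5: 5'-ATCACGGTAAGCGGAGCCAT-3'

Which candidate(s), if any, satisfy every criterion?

P1 (18 nt, A=2 T=5 G=7 C=4): Tm = 2·7 + 4·11 = 58°C ✓; GC 11/18 = 61.1%, outside 42.7–56.8% ✗ — fails.
P2 (24 nt, A=5 T=4 G=6 C=9): Tm = 2·9 + 4·15 = 78°C, outside 57–67°C ✗; GC 15/24 = 62.5%, outside 42.7–56.8% ✗ — fails.
P3 (19 nt, A=8 T=4 G=3 C=4): Tm = 2·12 + 4·7 = 52°C, outside 57–67°C ✗; GC 7/19 = 36.8%, outside 42.7–56.8% ✗ — fails.
P4 (19 nt, A=4 T=4 G=7 C=4): Tm = 2·8 + 4·11 = 60°C ✓; GC 11/19 = 57.9%, outside 42.7–56.8% ✗ — fails.
P5 (20 nt, A=6 T=3 G=6 C=5): Tm = 2·9 + 4·11 = 62°C ✓; GC 11/20 = 55.0% ✓ — passes.

P5 only.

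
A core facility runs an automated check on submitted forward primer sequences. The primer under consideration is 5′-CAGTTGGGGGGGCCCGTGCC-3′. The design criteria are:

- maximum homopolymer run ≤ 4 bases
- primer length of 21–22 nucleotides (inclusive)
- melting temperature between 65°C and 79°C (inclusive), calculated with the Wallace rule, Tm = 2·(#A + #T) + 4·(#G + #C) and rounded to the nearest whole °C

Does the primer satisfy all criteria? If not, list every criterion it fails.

Base counts: A=1, T=3, G=10, C=6 (length 20).
homopolymer run: longest run = 7, exceeds 4 ✗
length: length 20, outside 21–22 ✗
Tm: Tm = 2·4 + 4·16 = 72°C ✓

Fails: homopolymer run, length.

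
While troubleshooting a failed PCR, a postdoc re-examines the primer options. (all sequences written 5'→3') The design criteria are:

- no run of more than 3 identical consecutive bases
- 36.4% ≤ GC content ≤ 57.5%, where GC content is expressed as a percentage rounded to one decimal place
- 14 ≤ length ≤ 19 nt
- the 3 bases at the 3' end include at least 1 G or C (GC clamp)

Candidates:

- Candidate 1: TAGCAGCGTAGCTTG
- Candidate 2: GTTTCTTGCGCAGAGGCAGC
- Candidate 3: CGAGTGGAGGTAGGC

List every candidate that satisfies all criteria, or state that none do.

Candidate 1 only.

Candidate 1 (15 nt, A=3 T=4 G=5 C=3): longest run = 2 ✓; GC 8/15 = 53.3% ✓; length 15 ✓; 3' end TTG has 1 G/C ✓ — passes.
Candidate 2 (20 nt, A=3 T=5 G=7 C=5): longest run = 3 ✓; GC 12/20 = 60.0%, outside 36.4–57.5% ✗; length 20, outside 14–19 ✗; 3' end AGC has 2 G/C ✓ — fails.
Candidate 3 (15 nt, A=3 T=2 G=8 C=2): longest run = 2 ✓; GC 10/15 = 66.7%, outside 36.4–57.5% ✗; length 15 ✓; 3' end GGC has 3 G/C ✓ — fails.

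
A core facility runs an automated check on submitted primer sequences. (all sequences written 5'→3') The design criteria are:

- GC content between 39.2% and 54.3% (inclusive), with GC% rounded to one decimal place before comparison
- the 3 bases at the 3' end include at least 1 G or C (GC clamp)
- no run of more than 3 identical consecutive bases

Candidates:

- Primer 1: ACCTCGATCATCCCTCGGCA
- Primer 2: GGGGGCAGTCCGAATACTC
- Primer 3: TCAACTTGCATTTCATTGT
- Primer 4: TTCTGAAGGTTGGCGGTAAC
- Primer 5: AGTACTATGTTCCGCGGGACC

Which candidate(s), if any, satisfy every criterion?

Primer 1 (20 nt, A=4 T=4 G=3 C=9): GC 12/20 = 60.0%, outside 39.2–54.3% ✗; 3' end GCA has 2 G/C ✓; longest run = 3 ✓ — fails.
Primer 2 (19 nt, A=4 T=3 G=7 C=5): GC 12/19 = 63.2%, outside 39.2–54.3% ✗; 3' end CTC has 2 G/C ✓; longest run = 5, exceeds 3 ✗ — fails.
Primer 3 (19 nt, A=4 T=9 G=2 C=4): GC 6/19 = 31.6%, outside 39.2–54.3% ✗; 3' end TGT has 1 G/C ✓; longest run = 3 ✓ — fails.
Primer 4 (20 nt, A=4 T=6 G=7 C=3): GC 10/20 = 50.0% ✓; 3' end AAC has 1 G/C ✓; longest run = 2 ✓ — passes.
Primer 5 (21 nt, A=4 T=5 G=6 C=6): GC 12/21 = 57.1%, outside 39.2–54.3% ✗; 3' end ACC has 2 G/C ✓; longest run = 3 ✓ — fails.

Primer 4 only.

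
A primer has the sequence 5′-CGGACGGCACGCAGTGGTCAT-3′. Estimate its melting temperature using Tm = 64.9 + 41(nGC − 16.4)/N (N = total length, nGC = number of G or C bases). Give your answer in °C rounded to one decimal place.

Base counts: A=4, T=3, G=8, C=6; G+C = 14, N = 21.
Tm = 64.9 + 41·(14 − 16.4)/21 = 64.9 + -98.40/21 = 60.2°C.

60.2°C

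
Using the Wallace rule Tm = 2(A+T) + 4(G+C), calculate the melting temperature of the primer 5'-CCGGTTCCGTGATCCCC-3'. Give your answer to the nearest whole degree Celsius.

Base counts: A=1, T=4, G=4, C=8 (length 17).
Tm = 2·(1+4) + 4·(4+8) = 2·5 + 4·12 = 10 + 48 = 58°C.

58°C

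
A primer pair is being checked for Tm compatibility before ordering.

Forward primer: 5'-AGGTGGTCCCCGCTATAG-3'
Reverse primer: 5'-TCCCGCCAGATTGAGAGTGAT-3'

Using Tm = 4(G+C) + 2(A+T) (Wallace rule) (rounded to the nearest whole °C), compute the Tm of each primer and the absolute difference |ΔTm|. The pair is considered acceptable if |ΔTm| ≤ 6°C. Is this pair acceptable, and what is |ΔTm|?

|ΔTm| = 6°C; the pair is acceptable.

Forward: A=3 T=4 G=6 C=5 → Tm = 2·7 + 4·11 = 58°C.
Reverse: A=5 T=5 G=6 C=5 → Tm = 2·10 + 4·11 = 64°C.
|ΔTm| = |58 − 64| = 6°C, ≤ 6°C.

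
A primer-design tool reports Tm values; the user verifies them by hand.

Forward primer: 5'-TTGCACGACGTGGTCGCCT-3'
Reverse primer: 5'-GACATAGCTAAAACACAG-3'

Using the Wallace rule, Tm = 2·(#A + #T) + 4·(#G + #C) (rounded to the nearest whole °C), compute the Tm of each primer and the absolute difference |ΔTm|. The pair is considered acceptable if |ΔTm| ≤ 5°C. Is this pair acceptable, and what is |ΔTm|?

Forward: A=2 T=5 G=6 C=6 → Tm = 2·7 + 4·12 = 62°C.
Reverse: A=9 T=2 G=3 C=4 → Tm = 2·11 + 4·7 = 50°C.
|ΔTm| = |62 − 50| = 12°C, > 5°C.

|ΔTm| = 12°C; the pair is not acceptable.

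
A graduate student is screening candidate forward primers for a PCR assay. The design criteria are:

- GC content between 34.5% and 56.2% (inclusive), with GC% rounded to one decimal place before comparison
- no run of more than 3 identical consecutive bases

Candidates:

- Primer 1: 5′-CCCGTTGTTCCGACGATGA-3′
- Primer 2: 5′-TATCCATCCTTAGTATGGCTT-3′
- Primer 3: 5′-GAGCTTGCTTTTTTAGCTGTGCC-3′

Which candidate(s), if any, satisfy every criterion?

Primer 1 (19 nt, A=3 T=5 G=5 C=6): GC 11/19 = 57.9%, outside 34.5–56.2% ✗; longest run = 3 ✓ — fails.
Primer 2 (21 nt, A=4 T=9 G=3 C=5): GC 8/21 = 38.1% ✓; longest run = 2 ✓ — passes.
Primer 3 (23 nt, A=2 T=10 G=6 C=5): GC 11/23 = 47.8% ✓; longest run = 6, exceeds 3 ✗ — fails.

Primer 2 only.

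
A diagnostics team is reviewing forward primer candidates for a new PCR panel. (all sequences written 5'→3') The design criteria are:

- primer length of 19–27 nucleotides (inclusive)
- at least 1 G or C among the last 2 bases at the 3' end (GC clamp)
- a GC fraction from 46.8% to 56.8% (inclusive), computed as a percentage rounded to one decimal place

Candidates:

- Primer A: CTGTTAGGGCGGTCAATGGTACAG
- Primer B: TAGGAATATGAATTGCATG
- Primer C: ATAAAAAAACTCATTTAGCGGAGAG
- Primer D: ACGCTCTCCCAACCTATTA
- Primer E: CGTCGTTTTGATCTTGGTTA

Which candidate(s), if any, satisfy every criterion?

Primer A only.

Primer A (24 nt, A=5 T=6 G=9 C=4): length 24 ✓; 3' end AG has 1 G/C ✓; GC 13/24 = 54.2% ✓ — passes.
Primer B (19 nt, A=7 T=6 G=5 C=1): length 19 ✓; 3' end TG has 1 G/C ✓; GC 6/19 = 31.6%, outside 46.8–56.8% ✗ — fails.
Primer C (25 nt, A=12 T=5 G=5 C=3): length 25 ✓; 3' end AG has 1 G/C ✓; GC 8/25 = 32.0%, outside 46.8–56.8% ✗ — fails.
Primer D (19 nt, A=5 T=5 G=1 C=8): length 19 ✓; 3' end TA has 0 G/C, need ≥1 ✗; GC 9/19 = 47.4% ✓ — fails.
Primer E (20 nt, A=2 T=10 G=5 C=3): length 20 ✓; 3' end TA has 0 G/C, need ≥1 ✗; GC 8/20 = 40.0%, outside 46.8–56.8% ✗ — fails.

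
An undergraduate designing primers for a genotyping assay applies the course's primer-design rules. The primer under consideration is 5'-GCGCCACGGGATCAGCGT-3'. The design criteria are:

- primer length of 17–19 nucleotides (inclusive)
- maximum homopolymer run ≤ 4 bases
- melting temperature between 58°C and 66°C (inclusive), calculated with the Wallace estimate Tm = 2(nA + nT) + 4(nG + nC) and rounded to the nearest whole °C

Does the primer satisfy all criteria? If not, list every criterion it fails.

Base counts: A=3, T=2, G=7, C=6 (length 18).
length: length 18 ✓
homopolymer run: longest run = 3 ✓
Tm: Tm = 2·5 + 4·13 = 62°C ✓

Meets all criteria.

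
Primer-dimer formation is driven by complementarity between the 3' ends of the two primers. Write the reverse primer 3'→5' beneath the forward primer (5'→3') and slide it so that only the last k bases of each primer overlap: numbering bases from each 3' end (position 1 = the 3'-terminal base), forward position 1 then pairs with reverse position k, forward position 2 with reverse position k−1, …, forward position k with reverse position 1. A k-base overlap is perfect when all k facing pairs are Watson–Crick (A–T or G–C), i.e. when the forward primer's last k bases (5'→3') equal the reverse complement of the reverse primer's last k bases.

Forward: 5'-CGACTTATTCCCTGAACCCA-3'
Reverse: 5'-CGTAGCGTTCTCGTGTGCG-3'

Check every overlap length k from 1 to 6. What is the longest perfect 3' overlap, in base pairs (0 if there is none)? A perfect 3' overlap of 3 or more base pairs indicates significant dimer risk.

Longest perfect overlap: 0 complementary base pairs; below the dimer-risk threshold (threshold 3).

Last 6 bases (5'→3') — forward …AACCCA, reverse …TGTGCG.
Reverse complement of the reverse primer's last 6 bases: CGCACA; its first k bases are the reverse complement of the reverse primer's last k bases, so a perfect k-base overlap needs the forward primer's last k bases to equal them.
Comparing (forward last k vs required): k=1: A vs C ✗; k=2: CA vs CG ✗; k=3: CCA vs CGC ✗; k=4: CCCA vs CGCA ✗; k=5: ACCCA vs CGCAC ✗; k=6: AACCCA vs CGCACA ✗.
No overlap length from 1 to 6 is perfect, so the longest perfect 3' overlap is 0.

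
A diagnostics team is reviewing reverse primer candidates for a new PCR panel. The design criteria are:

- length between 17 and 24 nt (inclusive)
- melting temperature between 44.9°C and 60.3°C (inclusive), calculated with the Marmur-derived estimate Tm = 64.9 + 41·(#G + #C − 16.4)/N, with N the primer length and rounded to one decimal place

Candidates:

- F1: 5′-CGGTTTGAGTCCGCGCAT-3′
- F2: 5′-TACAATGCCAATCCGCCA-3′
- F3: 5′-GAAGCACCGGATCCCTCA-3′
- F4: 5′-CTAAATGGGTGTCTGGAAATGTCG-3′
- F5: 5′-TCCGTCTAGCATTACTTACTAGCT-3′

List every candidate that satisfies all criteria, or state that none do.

F1, F2, F3, F4 and F5.

F1 (18 nt, A=2 T=5 G=6 C=5): length 18 ✓; Tm = 64.9 + 41·(11 − 16.4)/18 = 52.6°C ✓ — passes.
F2 (18 nt, A=6 T=3 G=2 C=7): length 18 ✓; Tm = 64.9 + 41·(9 − 16.4)/18 = 48.0°C ✓ — passes.
F3 (18 nt, A=5 T=2 G=4 C=7): length 18 ✓; Tm = 64.9 + 41·(11 − 16.4)/18 = 52.6°C ✓ — passes.
F4 (24 nt, A=6 T=7 G=8 C=3): length 24 ✓; Tm = 64.9 + 41·(11 − 16.4)/24 = 55.7°C ✓ — passes.
F5 (24 nt, A=5 T=9 G=3 C=7): length 24 ✓; Tm = 64.9 + 41·(10 − 16.4)/24 = 54.0°C ✓ — passes.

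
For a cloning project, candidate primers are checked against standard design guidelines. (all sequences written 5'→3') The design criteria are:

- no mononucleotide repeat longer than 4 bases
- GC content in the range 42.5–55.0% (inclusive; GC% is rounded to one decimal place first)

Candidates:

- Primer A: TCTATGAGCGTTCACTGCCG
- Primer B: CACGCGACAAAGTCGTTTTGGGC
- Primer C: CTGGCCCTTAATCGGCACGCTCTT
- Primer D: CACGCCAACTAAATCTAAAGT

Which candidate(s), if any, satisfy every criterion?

Primer A only.

Primer A (20 nt, A=3 T=6 G=5 C=6): longest run = 2 ✓; GC 11/20 = 55.0% ✓ — passes.
Primer B (23 nt, A=5 T=5 G=7 C=6): longest run = 4 ✓; GC 13/23 = 56.5%, outside 42.5–55.0% ✗ — fails.
Primer C (24 nt, A=3 T=7 G=5 C=9): longest run = 3 ✓; GC 14/24 = 58.3%, outside 42.5–55.0% ✗ — fails.
Primer D (21 nt, A=9 T=4 G=2 C=6): longest run = 3 ✓; GC 8/21 = 38.1%, outside 42.5–55.0% ✗ — fails.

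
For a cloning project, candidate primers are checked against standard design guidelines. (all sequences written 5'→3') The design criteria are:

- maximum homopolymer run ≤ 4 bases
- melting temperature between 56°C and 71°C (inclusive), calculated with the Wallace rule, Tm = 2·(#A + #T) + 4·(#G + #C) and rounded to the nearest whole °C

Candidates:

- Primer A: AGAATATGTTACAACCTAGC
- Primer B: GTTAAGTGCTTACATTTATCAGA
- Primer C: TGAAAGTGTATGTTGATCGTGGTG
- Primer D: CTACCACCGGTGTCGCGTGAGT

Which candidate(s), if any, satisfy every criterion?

Primer A (20 nt, A=8 T=5 G=3 C=4): longest run = 2 ✓; Tm = 2·13 + 4·7 = 54°C, outside 56–71°C ✗ — fails.
Primer B (23 nt, A=7 T=9 G=4 C=3): longest run = 3 ✓; Tm = 2·16 + 4·7 = 60°C ✓ — passes.
Primer C (24 nt, A=5 T=9 G=9 C=1): longest run = 3 ✓; Tm = 2·14 + 4·10 = 68°C ✓ — passes.
Primer D (22 nt, A=3 T=5 G=7 C=7): longest run = 2 ✓; Tm = 2·8 + 4·14 = 72°C, outside 56–71°C ✗ — fails.

Primer B and Primer C.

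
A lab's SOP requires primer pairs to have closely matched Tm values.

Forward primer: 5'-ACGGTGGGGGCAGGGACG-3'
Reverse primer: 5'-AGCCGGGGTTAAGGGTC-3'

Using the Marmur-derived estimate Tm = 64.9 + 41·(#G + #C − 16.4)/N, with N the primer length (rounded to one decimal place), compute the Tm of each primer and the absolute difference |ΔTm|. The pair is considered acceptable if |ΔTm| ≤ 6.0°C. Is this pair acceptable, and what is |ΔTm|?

Forward: G+C = 14, N = 18 → Tm = 64.9 + 41·(14 − 16.4)/18 = 59.4°C.
Reverse: G+C = 11, N = 17 → Tm = 64.9 + 41·(11 − 16.4)/17 = 51.9°C.
|ΔTm| = |59.4 − 51.9| = 7.5°C, > 6.0°C.

|ΔTm| = 7.5°C; the pair is not acceptable.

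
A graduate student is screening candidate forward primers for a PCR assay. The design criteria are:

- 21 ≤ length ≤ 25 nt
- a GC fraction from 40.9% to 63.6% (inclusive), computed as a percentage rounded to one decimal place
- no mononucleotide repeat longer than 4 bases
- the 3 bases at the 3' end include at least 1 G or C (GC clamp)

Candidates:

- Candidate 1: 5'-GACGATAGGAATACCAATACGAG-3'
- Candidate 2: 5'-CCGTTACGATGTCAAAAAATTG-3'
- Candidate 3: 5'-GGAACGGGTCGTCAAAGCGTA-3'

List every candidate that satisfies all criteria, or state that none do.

Candidate 1 (23 nt, A=10 T=3 G=6 C=4): length 23 ✓; GC 10/23 = 43.5% ✓; longest run = 2 ✓; 3' end GAG has 2 G/C ✓ — passes.
Candidate 2 (22 nt, A=8 T=6 G=4 C=4): length 22 ✓; GC 8/22 = 36.4%, outside 40.9–63.6% ✗; longest run = 6, exceeds 4 ✗; 3' end TTG has 1 G/C ✓ — fails.
Candidate 3 (21 nt, A=6 T=3 G=8 C=4): length 21 ✓; GC 12/21 = 57.1% ✓; longest run = 3 ✓; 3' end GTA has 1 G/C ✓ — passes.

Candidate 1 and Candidate 3.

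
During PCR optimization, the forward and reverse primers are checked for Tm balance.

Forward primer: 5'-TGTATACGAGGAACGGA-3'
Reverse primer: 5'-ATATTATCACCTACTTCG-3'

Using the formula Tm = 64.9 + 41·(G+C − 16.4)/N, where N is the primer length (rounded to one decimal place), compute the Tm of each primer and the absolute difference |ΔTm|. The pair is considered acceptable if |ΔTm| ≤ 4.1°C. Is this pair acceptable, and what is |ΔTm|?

|ΔTm| = 3.4°C; the pair is acceptable.

Forward: G+C = 8, N = 17 → Tm = 64.9 + 41·(8 − 16.4)/17 = 44.6°C.
Reverse: G+C = 6, N = 18 → Tm = 64.9 + 41·(6 − 16.4)/18 = 41.2°C.
|ΔTm| = |44.6 − 41.2| = 3.4°C, ≤ 4.1°C.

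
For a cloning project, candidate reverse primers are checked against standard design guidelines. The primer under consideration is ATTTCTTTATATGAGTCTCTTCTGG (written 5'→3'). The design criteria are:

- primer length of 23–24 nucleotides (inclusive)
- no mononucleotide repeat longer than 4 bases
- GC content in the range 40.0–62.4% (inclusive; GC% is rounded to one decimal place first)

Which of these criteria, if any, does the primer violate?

Fails: length, GC content.

Base counts: A=4, T=13, G=4, C=4 (length 25).
length: length 25, outside 23–24 ✗
homopolymer run: longest run = 3 ✓
GC content: GC 8/25 = 32.0%, outside 40.0–62.4% ✗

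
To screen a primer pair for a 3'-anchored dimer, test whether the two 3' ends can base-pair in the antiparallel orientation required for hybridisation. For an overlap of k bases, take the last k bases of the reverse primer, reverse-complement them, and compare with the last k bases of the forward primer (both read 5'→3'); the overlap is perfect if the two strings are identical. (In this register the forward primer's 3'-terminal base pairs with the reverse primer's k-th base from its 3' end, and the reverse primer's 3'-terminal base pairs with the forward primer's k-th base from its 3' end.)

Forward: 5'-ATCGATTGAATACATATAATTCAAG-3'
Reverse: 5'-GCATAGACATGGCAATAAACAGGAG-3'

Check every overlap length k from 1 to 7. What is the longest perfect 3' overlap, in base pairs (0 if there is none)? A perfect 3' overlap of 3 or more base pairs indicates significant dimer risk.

Last 7 bases (5'→3') — forward …ATTCAAG, reverse …ACAGGAG.
Reverse complement of the reverse primer's last 7 bases: CTCCTGT; its first k bases are the reverse complement of the reverse primer's last k bases, so a perfect k-base overlap needs the forward primer's last k bases to equal them.
Comparing (forward last k vs required): k=1: G vs C ✗; k=2: AG vs CT ✗; k=3: AAG vs CTC ✗; k=4: CAAG vs CTCC ✗; k=5: TCAAG vs CTCCT ✗; k=6: TTCAAG vs CTCCTG ✗; k=7: ATTCAAG vs CTCCTGT ✗.
No overlap length from 1 to 7 is perfect, so the longest perfect 3' overlap is 0.

Longest perfect overlap: 0 complementary base pairs; below the dimer-risk threshold (threshold 3).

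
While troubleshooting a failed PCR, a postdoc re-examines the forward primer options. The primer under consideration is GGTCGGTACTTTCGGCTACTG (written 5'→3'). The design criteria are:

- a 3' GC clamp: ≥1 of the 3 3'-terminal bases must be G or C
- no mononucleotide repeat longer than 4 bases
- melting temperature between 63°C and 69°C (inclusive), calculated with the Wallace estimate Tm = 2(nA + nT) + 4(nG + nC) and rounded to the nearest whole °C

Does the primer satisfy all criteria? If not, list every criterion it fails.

Base counts: A=2, T=7, G=7, C=5 (length 21).
GC clamp: 3' end CTG has 2 G/C ✓
homopolymer run: longest run = 3 ✓
Tm: Tm = 2·9 + 4·12 = 66°C ✓

Meets all criteria.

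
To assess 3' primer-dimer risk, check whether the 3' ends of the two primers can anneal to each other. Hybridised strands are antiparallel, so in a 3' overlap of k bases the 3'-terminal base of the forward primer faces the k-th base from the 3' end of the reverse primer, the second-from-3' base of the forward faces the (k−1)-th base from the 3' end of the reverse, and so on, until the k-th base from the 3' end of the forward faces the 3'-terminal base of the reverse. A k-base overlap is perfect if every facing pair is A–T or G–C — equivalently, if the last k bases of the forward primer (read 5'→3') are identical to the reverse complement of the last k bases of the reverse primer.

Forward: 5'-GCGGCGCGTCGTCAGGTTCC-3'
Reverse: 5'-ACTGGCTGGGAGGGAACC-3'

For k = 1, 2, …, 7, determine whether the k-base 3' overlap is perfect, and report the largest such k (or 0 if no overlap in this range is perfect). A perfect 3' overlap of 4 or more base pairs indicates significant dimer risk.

Last 7 bases (5'→3') — forward …AGGTTCC, reverse …GGGAACC.
Reverse complement of the reverse primer's last 7 bases: GGTTCCC; its first k bases are the reverse complement of the reverse primer's last k bases, so a perfect k-base overlap needs the forward primer's last k bases to equal them.
Comparing (forward last k vs required): k=1: C vs G ✗; k=2: CC vs GG ✗; k=3: TCC vs GGT ✗; k=4: TTCC vs GGTT ✗; k=5: GTTCC vs GGTTC ✗; k=6: GGTTCC vs GGTTCC ✓; k=7: AGGTTCC vs GGTTCCC ✗.
Only k = 6 is perfect, so the longest perfect 3' overlap is 6.

Longest perfect overlap: 6 complementary base pairs; significant dimer risk (threshold 4).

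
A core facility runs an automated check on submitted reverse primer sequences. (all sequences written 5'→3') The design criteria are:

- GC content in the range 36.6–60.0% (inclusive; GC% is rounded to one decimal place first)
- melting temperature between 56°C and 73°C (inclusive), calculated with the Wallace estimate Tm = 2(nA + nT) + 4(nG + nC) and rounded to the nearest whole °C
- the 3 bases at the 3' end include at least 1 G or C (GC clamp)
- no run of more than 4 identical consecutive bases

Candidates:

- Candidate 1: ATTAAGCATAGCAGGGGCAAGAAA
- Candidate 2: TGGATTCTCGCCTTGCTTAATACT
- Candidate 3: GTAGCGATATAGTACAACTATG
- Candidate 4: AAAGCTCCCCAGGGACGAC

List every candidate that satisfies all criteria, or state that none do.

Candidate 1 (24 nt, A=11 T=3 G=7 C=3): GC 10/24 = 41.7% ✓; Tm = 2·14 + 4·10 = 68°C ✓; 3' end AAA has 0 G/C, need ≥1 ✗; longest run = 4 ✓ — fails.
Candidate 2 (24 nt, A=4 T=10 G=4 C=6): GC 10/24 = 41.7% ✓; Tm = 2·14 + 4·10 = 68°C ✓; 3' end ACT has 1 G/C ✓; longest run = 2 ✓ — passes.
Candidate 3 (22 nt, A=8 T=6 G=5 C=3): GC 8/22 = 36.4%, outside 36.6–60.0% ✗; Tm = 2·14 + 4·8 = 60°C ✓; 3' end ATG has 1 G/C ✓; longest run = 2 ✓ — fails.
Candidate 4 (19 nt, A=6 T=1 G=5 C=7): GC 12/19 = 63.2%, outside 36.6–60.0% ✗; Tm = 2·7 + 4·12 = 62°C ✓; 3' end GAC has 2 G/C ✓; longest run = 4 ✓ — fails.

Candidate 2 only.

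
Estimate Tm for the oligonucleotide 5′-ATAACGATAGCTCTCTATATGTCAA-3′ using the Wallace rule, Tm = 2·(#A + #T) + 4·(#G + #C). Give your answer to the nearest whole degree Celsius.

Base counts: A=9, T=8, G=3, C=5 (length 25).
Tm = 2·(9+8) + 4·(3+5) = 2·17 + 4·8 = 34 + 32 = 66°C.

66°C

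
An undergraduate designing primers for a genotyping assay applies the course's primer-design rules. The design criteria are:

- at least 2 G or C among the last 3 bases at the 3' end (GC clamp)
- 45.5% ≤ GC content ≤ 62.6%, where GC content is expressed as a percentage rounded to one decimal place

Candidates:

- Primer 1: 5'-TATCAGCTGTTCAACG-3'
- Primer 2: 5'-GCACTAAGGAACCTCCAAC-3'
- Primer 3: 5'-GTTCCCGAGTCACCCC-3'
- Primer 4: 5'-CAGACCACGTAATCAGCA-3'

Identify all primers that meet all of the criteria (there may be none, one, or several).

Primer 1 (16 nt, A=4 T=5 G=3 C=4): 3' end ACG has 2 G/C ✓; GC 7/16 = 43.8%, outside 45.5–62.6% ✗ — fails.
Primer 2 (19 nt, A=7 T=2 G=3 C=7): 3' end AAC has 1 G/C, need ≥2 ✗; GC 10/19 = 52.6% ✓ — fails.
Primer 3 (16 nt, A=2 T=3 G=3 C=8): 3' end CCC has 3 G/C ✓; GC 11/16 = 68.8%, outside 45.5–62.6% ✗ — fails.
Primer 4 (18 nt, A=7 T=2 G=3 C=6): 3' end GCA has 2 G/C ✓; GC 9/18 = 50.0% ✓ — passes.

Primer 4 only.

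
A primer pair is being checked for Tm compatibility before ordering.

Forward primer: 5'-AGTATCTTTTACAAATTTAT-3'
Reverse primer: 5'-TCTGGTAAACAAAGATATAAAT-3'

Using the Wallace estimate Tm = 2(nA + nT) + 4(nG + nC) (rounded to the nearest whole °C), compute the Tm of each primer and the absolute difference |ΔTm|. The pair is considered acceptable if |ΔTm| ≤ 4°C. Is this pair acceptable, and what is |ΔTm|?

Forward: A=7 T=10 G=1 C=2 → Tm = 2·17 + 4·3 = 46°C.
Reverse: A=11 T=6 G=3 C=2 → Tm = 2·17 + 4·5 = 54°C.
|ΔTm| = |46 − 54| = 8°C, > 4°C.

|ΔTm| = 8°C; the pair is not acceptable.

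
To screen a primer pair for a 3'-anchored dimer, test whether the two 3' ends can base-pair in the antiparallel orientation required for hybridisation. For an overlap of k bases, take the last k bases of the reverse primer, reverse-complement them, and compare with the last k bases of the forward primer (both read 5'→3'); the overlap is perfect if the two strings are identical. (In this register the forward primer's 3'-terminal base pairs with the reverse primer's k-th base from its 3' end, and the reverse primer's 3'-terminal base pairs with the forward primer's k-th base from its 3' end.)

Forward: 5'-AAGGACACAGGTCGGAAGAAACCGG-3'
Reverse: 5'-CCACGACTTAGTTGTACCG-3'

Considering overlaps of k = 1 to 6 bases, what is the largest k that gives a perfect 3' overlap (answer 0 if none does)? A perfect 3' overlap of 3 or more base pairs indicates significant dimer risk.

Last 6 bases (5'→3') — forward …AACCGG, reverse …GTACCG.
Reverse complement of the reverse primer's last 6 bases: CGGTAC; its first k bases are the reverse complement of the reverse primer's last k bases, so a perfect k-base overlap needs the forward primer's last k bases to equal them.
Comparing (forward last k vs required): k=1: G vs C ✗; k=2: GG vs CG ✗; k=3: CGG vs CGG ✓; k=4: CCGG vs CGGT ✗; k=5: ACCGG vs CGGTA ✗; k=6: AACCGG vs CGGTAC ✗.
Only k = 3 is perfect, so the longest perfect 3' overlap is 3.

Longest perfect overlap: 3 complementary base pairs; significant dimer risk (threshold 3).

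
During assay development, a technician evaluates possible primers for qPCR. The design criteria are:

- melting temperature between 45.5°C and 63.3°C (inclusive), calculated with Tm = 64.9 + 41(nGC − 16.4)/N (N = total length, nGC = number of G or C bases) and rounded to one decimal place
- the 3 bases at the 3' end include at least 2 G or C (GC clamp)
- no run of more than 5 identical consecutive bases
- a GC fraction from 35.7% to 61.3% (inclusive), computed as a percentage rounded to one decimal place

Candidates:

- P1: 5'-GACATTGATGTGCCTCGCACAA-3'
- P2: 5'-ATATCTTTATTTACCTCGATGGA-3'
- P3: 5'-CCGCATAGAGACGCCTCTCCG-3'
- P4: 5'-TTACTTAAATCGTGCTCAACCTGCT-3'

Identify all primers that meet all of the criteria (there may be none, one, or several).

P4 only.

P1 (22 nt, A=6 T=5 G=5 C=6): Tm = 64.9 + 41·(11 − 16.4)/22 = 54.8°C ✓; 3' end CAA has 1 G/C, need ≥2 ✗; longest run = 2 ✓; GC 11/22 = 50.0% ✓ — fails.
P2 (23 nt, A=6 T=10 G=3 C=4): Tm = 64.9 + 41·(7 − 16.4)/23 = 48.1°C ✓; 3' end GGA has 2 G/C ✓; longest run = 3 ✓; GC 7/23 = 30.4%, outside 35.7–61.3% ✗ — fails.
P3 (21 nt, A=4 T=3 G=5 C=9): Tm = 64.9 + 41·(14 − 16.4)/21 = 60.2°C ✓; 3' end CCG has 3 G/C ✓; longest run = 2 ✓; GC 14/21 = 66.7%, outside 35.7–61.3% ✗ — fails.
P4 (25 nt, A=6 T=9 G=3 C=7): Tm = 64.9 + 41·(10 − 16.4)/25 = 54.4°C ✓; 3' end GCT has 2 G/C ✓; longest run = 3 ✓; GC 10/25 = 40.0% ✓ — passes.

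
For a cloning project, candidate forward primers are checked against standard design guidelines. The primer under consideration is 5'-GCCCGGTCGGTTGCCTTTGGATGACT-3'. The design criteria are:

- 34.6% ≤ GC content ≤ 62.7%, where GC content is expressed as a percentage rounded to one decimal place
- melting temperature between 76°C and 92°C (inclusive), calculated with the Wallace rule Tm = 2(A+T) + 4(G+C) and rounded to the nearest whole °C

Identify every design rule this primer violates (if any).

Meets all criteria.

Base counts: A=2, T=8, G=9, C=7 (length 26).
GC content: GC 16/26 = 61.5% ✓
Tm: Tm = 2·10 + 4·16 = 84°C ✓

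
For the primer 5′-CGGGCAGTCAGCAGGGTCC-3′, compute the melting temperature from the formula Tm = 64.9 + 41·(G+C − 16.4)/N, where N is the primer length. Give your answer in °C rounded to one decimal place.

Base counts: A=3, T=2, G=8, C=6; G+C = 14, N = 19.
Tm = 64.9 + 41·(14 − 16.4)/19 = 64.9 + -98.40/19 = 59.7°C.

59.7°C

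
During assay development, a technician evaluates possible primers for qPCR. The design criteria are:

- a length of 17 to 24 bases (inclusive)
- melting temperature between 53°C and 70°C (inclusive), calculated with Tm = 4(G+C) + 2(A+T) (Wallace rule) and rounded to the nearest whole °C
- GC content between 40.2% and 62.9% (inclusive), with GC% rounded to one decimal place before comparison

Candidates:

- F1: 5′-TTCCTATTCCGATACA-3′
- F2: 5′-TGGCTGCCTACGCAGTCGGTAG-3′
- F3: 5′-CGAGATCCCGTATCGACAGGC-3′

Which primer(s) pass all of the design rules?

F1 (16 nt, A=4 T=6 G=1 C=5): length 16, outside 17–24 ✗; Tm = 2·10 + 4·6 = 44°C, outside 53–70°C ✗; GC 6/16 = 37.5%, outside 40.2–62.9% ✗ — fails.
F2 (22 nt, A=3 T=5 G=8 C=6): length 22 ✓; Tm = 2·8 + 4·14 = 72°C, outside 53–70°C ✗; GC 14/22 = 63.6%, outside 40.2–62.9% ✗ — fails.
F3 (21 nt, A=5 T=3 G=6 C=7): length 21 ✓; Tm = 2·8 + 4·13 = 68°C ✓; GC 13/21 = 61.9% ✓ — passes.

F3 only.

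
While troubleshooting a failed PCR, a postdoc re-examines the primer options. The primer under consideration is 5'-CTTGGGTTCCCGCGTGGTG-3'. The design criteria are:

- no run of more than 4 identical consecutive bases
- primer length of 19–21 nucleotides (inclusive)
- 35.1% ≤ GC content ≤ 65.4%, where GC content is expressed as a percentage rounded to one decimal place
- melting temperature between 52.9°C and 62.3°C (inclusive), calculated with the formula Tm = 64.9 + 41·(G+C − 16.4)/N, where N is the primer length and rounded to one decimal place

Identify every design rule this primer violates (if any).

Base counts: A=0, T=6, G=8, C=5 (length 19).
homopolymer run: longest run = 3 ✓
length: length 19 ✓
GC content: GC 13/19 = 68.4%, outside 35.1–65.4% ✗
Tm: Tm = 64.9 + 41·(13 − 16.4)/19 = 57.6°C ✓

Fails: GC content.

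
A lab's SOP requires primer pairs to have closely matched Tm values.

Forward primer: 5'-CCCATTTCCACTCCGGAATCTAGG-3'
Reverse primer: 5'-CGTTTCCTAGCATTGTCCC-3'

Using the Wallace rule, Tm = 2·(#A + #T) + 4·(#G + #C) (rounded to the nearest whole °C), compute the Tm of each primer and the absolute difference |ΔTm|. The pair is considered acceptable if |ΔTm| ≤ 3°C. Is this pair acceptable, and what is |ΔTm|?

Forward: A=5 T=6 G=4 C=9 → Tm = 2·11 + 4·13 = 74°C.
Reverse: A=2 T=7 G=3 C=7 → Tm = 2·9 + 4·10 = 58°C.
|ΔTm| = |74 − 58| = 16°C, > 3°C.

|ΔTm| = 16°C; the pair is not acceptable.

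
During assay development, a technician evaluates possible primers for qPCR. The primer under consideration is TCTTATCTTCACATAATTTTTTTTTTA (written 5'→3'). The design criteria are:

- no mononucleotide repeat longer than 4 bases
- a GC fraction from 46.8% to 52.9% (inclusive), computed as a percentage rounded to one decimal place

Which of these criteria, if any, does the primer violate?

Fails: homopolymer run, GC content.

Base counts: A=6, T=17, G=0, C=4 (length 27).
homopolymer run: longest run = 10, exceeds 4 ✗
GC content: GC 4/27 = 14.8%, outside 46.8–52.9% ✗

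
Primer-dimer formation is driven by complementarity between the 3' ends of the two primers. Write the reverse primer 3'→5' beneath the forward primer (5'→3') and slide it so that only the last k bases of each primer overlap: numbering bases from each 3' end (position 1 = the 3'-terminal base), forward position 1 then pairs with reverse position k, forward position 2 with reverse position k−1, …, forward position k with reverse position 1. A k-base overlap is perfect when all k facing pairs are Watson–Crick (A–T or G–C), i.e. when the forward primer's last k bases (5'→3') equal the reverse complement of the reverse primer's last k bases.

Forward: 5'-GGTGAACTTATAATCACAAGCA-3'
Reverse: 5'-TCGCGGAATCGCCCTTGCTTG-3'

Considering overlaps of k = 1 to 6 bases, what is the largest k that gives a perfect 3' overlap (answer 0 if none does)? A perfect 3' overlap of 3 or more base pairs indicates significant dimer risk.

Last 6 bases (5'→3') — forward …CAAGCA, reverse …TGCTTG.
Reverse complement of the reverse primer's last 6 bases: CAAGCA; its first k bases are the reverse complement of the reverse primer's last k bases, so a perfect k-base overlap needs the forward primer's last k bases to equal them.
Comparing (forward last k vs required): k=1: A vs C ✗; k=2: CA vs CA ✓; k=3: GCA vs CAA ✗; k=4: AGCA vs CAAG ✗; k=5: AAGCA vs CAAGC ✗; k=6: CAAGCA vs CAAGCA ✓.
Perfect overlaps at k = 2, 6; the largest is 6.

Longest perfect overlap: 6 complementary base pairs; significant dimer risk (threshold 3).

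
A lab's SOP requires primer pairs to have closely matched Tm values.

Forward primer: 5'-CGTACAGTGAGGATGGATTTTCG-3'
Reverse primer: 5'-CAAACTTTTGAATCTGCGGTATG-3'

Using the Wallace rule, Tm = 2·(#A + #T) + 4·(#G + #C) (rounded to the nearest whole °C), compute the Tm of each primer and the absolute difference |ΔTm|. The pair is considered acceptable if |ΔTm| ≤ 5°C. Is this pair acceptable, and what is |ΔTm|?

|ΔTm| = 4°C; the pair is acceptable.

Forward: A=5 T=7 G=8 C=3 → Tm = 2·12 + 4·11 = 68°C.
Reverse: A=6 T=8 G=5 C=4 → Tm = 2·14 + 4·9 = 64°C.
|ΔTm| = |68 − 64| = 4°C, ≤ 5°C.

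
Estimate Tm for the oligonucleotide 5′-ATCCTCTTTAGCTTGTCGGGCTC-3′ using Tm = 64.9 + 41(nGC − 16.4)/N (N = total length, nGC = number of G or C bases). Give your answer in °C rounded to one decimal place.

Base counts: A=2, T=9, G=5, C=7; G+C = 12, N = 23.
Tm = 64.9 + 41·(12 − 16.4)/23 = 64.9 + -180.40/23 = 57.1°C.

57.1°C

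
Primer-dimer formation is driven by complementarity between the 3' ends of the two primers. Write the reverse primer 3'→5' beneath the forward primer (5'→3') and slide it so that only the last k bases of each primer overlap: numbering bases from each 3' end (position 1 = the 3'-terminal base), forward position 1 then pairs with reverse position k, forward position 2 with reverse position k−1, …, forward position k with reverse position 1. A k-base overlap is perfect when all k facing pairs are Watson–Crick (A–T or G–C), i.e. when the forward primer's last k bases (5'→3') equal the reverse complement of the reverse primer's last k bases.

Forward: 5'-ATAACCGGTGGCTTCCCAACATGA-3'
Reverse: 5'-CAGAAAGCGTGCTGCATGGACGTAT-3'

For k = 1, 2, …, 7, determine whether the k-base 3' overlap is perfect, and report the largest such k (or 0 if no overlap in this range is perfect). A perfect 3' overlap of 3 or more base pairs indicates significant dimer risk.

Longest perfect overlap: 1 complementary base pair; below the dimer-risk threshold (threshold 3).

Last 7 bases (5'→3') — forward …AACATGA, reverse …GACGTAT.
Reverse complement of the reverse primer's last 7 bases: ATACGTC; its first k bases are the reverse complement of the reverse primer's last k bases, so a perfect k-base overlap needs the forward primer's last k bases to equal them.
Comparing (forward last k vs required): k=1: A vs A ✓; k=2: GA vs AT ✗; k=3: TGA vs ATA ✗; k=4: ATGA vs ATAC ✗; k=5: CATGA vs ATACG ✗; k=6: ACATGA vs ATACGT ✗; k=7: AACATGA vs ATACGTC ✗.
Only k = 1 is perfect, so the longest perfect 3' overlap is 1.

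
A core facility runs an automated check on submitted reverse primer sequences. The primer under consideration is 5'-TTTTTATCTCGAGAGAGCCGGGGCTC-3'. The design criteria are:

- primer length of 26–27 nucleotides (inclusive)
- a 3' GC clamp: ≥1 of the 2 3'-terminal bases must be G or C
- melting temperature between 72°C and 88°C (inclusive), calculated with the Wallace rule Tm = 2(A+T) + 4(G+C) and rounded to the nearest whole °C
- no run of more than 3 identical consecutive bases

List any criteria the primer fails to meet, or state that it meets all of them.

Base counts: A=4, T=8, G=8, C=6 (length 26).
length: length 26 ✓
GC clamp: 3' end TC has 1 G/C ✓
Tm: Tm = 2·12 + 4·14 = 80°C ✓
homopolymer run: longest run = 5, exceeds 3 ✗

Fails: homopolymer run.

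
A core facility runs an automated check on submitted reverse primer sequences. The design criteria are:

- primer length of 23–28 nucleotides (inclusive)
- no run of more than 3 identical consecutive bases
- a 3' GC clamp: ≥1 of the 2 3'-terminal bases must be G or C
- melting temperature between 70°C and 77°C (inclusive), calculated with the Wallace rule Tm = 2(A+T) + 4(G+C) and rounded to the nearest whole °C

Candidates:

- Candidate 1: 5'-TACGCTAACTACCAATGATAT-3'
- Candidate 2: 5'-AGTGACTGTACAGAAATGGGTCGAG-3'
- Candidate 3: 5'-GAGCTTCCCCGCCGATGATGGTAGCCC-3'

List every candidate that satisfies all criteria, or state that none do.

Candidate 2 only.

Candidate 1 (21 nt, A=8 T=6 G=2 C=5): length 21, outside 23–28 ✗; longest run = 2 ✓; 3' end AT has 0 G/C, need ≥1 ✗; Tm = 2·14 + 4·7 = 56°C, outside 70–77°C ✗ — fails.
Candidate 2 (25 nt, A=8 T=5 G=9 C=3): length 25 ✓; longest run = 3 ✓; 3' end AG has 1 G/C ✓; Tm = 2·13 + 4·12 = 74°C ✓ — passes.
Candidate 3 (27 nt, A=4 T=5 G=8 C=10): length 27 ✓; longest run = 4, exceeds 3 ✗; 3' end CC has 2 G/C ✓; Tm = 2·9 + 4·18 = 90°C, outside 70–77°C ✗ — fails.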